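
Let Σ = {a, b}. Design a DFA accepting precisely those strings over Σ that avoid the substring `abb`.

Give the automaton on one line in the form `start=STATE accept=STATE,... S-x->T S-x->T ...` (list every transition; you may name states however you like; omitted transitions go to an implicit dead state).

This is the complement of 'contains `abb`'. Use the same substring-matching states — q0 through q3 holding how much of `abb` has just been matched — but flip the accepting set: everything except the trap q3 accepts.
A 4-state machine:
        a   b  
>* q0   q1  q0 
 * q1   q1  q2 
 * q2   q1  q3 
   q3   q3  q3 
(> = start, * = accepting)

start=q0 accept=q0,q1,q2 q0-a->q1 q0-b->q0 q1-a->q1 q1-b->q2 q2-a->q1 q2-b->q3 q3-a->q3 q3-b->q3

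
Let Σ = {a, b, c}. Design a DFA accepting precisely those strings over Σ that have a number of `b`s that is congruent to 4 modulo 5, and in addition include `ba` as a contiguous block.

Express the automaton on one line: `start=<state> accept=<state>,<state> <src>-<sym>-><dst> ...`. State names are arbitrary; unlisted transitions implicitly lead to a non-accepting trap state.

start=q0 accept=q11 q0-a->q0 q0-b->q1 q0-c->q0 q1-a->q2 q1-b->q3 q1-c->q4 q2-a->q2 q2-b->q5 q2-c->q2 q3-a->q5 q3-b->q6 q3-c->q7 q4-a->q4 q4-b->q3 q4-c->q4 q5-a->q5 q5-b->q8 q5-c->q5 q6-a->q8 q6-b->q9 q6-c->q10 q7-a->q7 q7-b->q6 q7-c->q7 q8-a->q8 q8-b->q11 q8-c->q8 q9-a->q11 q9-b->q12 q9-c->q13 q10-a->q10 q10-b->q9 q10-c->q10 q11-a->q11 q11-b->q14 q11-c->q11 q12-a->q14 q12-b->q1 q12-c->q0 q13-a->q13 q13-b->q12 q13-c->q13 q14-a->q14 q14-b->q2 q14-c->q14

Build one automaton per condition and run them in lockstep. The first has 5 states tracking the count of `b`s modulo 5; the second has 3 states tracking whether and how much of `ba` has been seen. A product state is a pair (one from each), accepting exactly when both do.
A 15-state machine:
          a    b    c  
>  q0     q0   q1   q0 
   q1     q2   q3   q4 
   q2     q2   q5   q2 
   q3     q5   q6   q7 
   q4     q4   q3   q4 
   q5     q5   q8   q5 
   q6     q8   q9  q10 
   q7     q7   q6   q7 
   q8     q8  q11   q8 
   q9    q11  q12  q13 
   q10   q10   q9  q10 
 * q11   q11  q14  q11 
   q12   q14   q1   q0 
   q13   q13  q12  q13 
   q14   q14   q2  q14 
(> = start, * = accepting)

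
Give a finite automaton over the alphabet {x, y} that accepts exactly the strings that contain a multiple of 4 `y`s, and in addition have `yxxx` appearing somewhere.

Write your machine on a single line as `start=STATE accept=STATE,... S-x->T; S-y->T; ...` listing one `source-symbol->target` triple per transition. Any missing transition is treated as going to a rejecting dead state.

Run two small machines in parallel and take their product. The first has 4 states tracking the count of `y`s modulo 4; the second has 5 states tracking whether and how much of `yxxx` has been seen. A product state is a pair (one from each), accepting exactly when both do.
With 17 states:
          x    y  
>  s0     s0   s1 
   s1     s2   s3 
   s2     s4   s3 
   s3     s5   s6 
   s4     s7   s3 
   s5     s8   s6 
   s6     s9  s10 
   s7     s7  s11 
   s8    s11   s6 
   s9    s12  s10 
   s10   s13   s1 
   s11   s11  s14 
   s12   s14  s10 
   s13   s15   s1 
   s14   s14  s16 
   s15   s16   s1 
 * s16   s16   s7 
(> = start, * = accepting)

start=s0; accept=s16; s0-x->s0; s0-y->s1; s1-x->s2; s1-y->s3; s2-x->s4; s2-y->s3; s3-x->s5; s3-y->s6; s4-x->s7; s4-y->s3; s5-x->s8; s5-y->s6; s6-x->s9; s6-y->s10; s7-x->s7; s7-y->s11; s8-x->s11; s8-y->s6; s9-x->s12; s9-y->s10; s10-x->s13; s10-y->s1; s11-x->s11; s11-y->s14; s12-x->s14; s12-y->s10; s13-x->s15; s13-y->s1; s14-x->s14; s14-y->s16; s15-x->s16; s15-y->s1; s16-x->s16; s16-y->s7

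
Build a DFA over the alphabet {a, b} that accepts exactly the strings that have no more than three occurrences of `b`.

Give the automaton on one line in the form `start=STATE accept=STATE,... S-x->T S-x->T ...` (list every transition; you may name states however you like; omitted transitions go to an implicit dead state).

Count `b`s, saturating at 4: states q0 through q3 mean 0 through 3 `b`s seen; q4 means more than 3. Each `b` increments (capped at q4); other symbols loop. Accept from {q0, q1, q2, q3}.
5 states suffice.
        a   b  
>* q0   q0  q1 
 * q1   q1  q2 
 * q2   q2  q3 
 * q3   q3  q4 
   q4   q4  q4 
(> = start, * = accepting)

start=q0 accept=q0,q1,q2,q3 q0-a->q0 q0-b->q1 q1-a->q1 q1-b->q2 q2-a->q2 q2-b->q3 q3-a->q3 q3-b->q4 q4-a->q4 q4-b->q4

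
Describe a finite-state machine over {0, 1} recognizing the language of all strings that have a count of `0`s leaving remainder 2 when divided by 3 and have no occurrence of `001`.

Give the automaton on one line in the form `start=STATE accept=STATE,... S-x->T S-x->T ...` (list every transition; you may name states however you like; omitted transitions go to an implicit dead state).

start=q0 accept=q2,q6,q9 q0-0->q1 q0-1->q0 q1-0->q2 q1-1->q3 q2-0->q4 q2-1->q5 q3-0->q6 q3-1->q3 q4-0->q7 q4-1->q8 q5-0->q8 q5-1->q5 q6-0->q4 q6-1->q9 q7-0->q2 q7-1->q10 q8-0->q10 q8-1->q8 q9-0->q11 q9-1->q9 q10-0->q5 q10-1->q10 q11-0->q7 q11-1->q0

Build one automaton per condition and run them in lockstep. The first has 3 states tracking the count of `0`s modulo 3; the second has 4 states tracking partial matches of the forbidden pattern `001`. A product state is a pair (one from each), accepting exactly when both do.
A 12-state machine:
          0    1  
>  q0     q1   q0 
   q1     q2   q3 
 * q2     q4   q5 
   q3     q6   q3 
   q4     q7   q8 
   q5     q8   q5 
 * q6     q4   q9 
   q7     q2  q10 
   q8    q10   q8 
 * q9    q11   q9 
   q10    q5  q10 
   q11    q7   q0 
(> = start, * = accepting)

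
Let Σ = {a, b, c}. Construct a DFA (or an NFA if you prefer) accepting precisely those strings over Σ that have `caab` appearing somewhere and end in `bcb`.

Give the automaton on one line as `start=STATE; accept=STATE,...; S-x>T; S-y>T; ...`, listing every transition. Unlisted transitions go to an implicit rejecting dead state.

start=s0; accept=s7; s0-a>s0; s0-b>s0; s0-c>s1; s1-a>s2; s1-b>s0; s1-c>s1; s2-a>s3; s2-b>s0; s2-c>s1; s3-a>s0; s3-b>s4; s3-c>s1; s4-a>s5; s4-b>s4; s4-c>s6; s5-a>s5; s5-b>s4; s5-c>s5; s6-a>s5; s6-b>s7; s6-c>s5; s7-a>s5; s7-b>s4; s7-c>s6

Handle the two conditions separately and then intersect. The first has 5 states tracking whether and how much of `caab` has been seen; the second has 4 states tracking how much of the suffix `bcb` has currently been matched. A product state is a pair (one from each), accepting exactly when both do. Equivalent product states are then merged.
8 states suffice.
        a   b   c  
>  s0   s0  s0  s1 
   s1   s2  s0  s1 
   s2   s3  s0  s1 
   s3   s0  s4  s1 
   s4   s5  s4  s6 
   s5   s5  s4  s5 
   s6   s5  s7  s5 
 * s7   s5  s4  s6 
(> = start, * = accepting)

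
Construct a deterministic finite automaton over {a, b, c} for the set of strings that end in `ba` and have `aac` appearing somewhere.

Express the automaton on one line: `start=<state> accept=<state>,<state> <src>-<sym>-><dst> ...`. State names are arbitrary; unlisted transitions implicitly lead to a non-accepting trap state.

Run two small machines in parallel and take their product. One (3 states) tracks how much of the suffix `ba` has currently been matched; the other (4 states) tracks whether and how much of `aac` has been seen. Each combined state is a pair, one component from each; accept when both components accept. After merging equivalent states the machine shrinks.
6 states suffice.
        a   b   c  
>  S0   S1  S0  S0 
   S1   S2  S0  S0 
   S2   S2  S0  S3 
   S3   S3  S4  S3 
   S4   S5  S4  S3 
 * S5   S3  S4  S3 
(> = start, * = accepting)

start=S0 accept=S5 S0-a->S1 S0-b->S0 S0-c->S0 S1-a->S2 S1-b->S0 S1-c->S0 S2-a->S2 S2-b->S0 S2-c->S3 S3-a->S3 S3-b->S4 S3-c->S3 S4-a->S5 S4-b->S4 S4-c->S3 S5-a->S3 S5-b->S4 S5-c->S3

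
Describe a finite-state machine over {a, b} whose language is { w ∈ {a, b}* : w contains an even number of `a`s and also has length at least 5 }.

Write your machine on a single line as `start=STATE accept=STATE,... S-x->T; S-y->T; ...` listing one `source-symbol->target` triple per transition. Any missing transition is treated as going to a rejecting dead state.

start=S0; accept=S9; S0-a->S1; S0-b->S2; S1-a->S3; S1-b->S4; S2-a->S4; S2-b->S3; S3-a->S5; S3-b->S6; S4-a->S6; S4-b->S5; S5-a->S7; S5-b->S8; S6-a->S8; S6-b->S7; S7-a->S8; S7-b->S9; S8-a->S9; S8-b->S8; S9-a->S8; S9-b->S9

Run two small machines in parallel and take their product. One (2 states) tracks the count of `a`s modulo 2; the other (7 states) tracks the input length, saturating at 6. Each combined state is a pair, one component from each; accept when both components accept. Minimizing collapses redundant product states.
A 10-state machine:
        a   b  
>  S0   S1  S2 
   S1   S3  S4 
   S2   S4  S3 
   S3   S5  S6 
   S4   S6  S5 
   S5   S7  S8 
   S6   S8  S7 
   S7   S8  S9 
   S8   S9  S8 
 * S9   S8  S9 
(> = start, * = accepting)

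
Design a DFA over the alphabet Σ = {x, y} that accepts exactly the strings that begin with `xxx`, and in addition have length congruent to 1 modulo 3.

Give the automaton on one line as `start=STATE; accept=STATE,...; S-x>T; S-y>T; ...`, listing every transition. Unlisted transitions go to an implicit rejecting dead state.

Run two small machines in parallel and take their product. One (5 states) tracks whether the input so far still matches the prefix `xxx`; the other (3 states) tracks the input length modulo 3. Each combined state is a pair, one component from each; accept when both components accept. After merging equivalent states the machine shrinks.
With 7 states:
        x   y  
>  S0   S1  S2 
   S1   S3  S2 
   S2   S2  S2 
   S3   S4  S2 
   S4   S5  S5 
 * S5   S6  S6 
   S6   S4  S4 
(> = start, * = accepting)

start=S0; accept=S5; S0-x>S1; S0-y>S2; S1-x>S3; S1-y>S2; S2-x>S2; S2-y>S2; S3-x>S4; S3-y>S2; S4-x>S5; S4-y>S5; S5-x>S6; S5-y>S6; S6-x>S4; S6-y>S4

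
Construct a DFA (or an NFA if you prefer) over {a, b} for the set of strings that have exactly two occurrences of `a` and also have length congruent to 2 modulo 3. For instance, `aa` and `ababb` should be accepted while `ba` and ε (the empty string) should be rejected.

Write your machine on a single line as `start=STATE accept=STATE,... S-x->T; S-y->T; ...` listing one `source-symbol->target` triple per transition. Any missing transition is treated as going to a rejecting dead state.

Run two small machines in parallel and take their product. The first has 4 states tracking the count of `a`s, saturating at 3; the second has 3 states tracking the input length modulo 3. A product state is a pair (one from each), accepting exactly when both do. Minimizing collapses redundant product states.
A 10-state machine:
        a   b  
>  S0   S1  S2 
   S1   S3  S4 
   S2   S4  S5 
 * S3   S6  S7 
   S4   S7  S8 
   S5   S8  S0 
   S6   S6  S6 
   S7   S6  S9 
   S8   S9  S1 
   S9   S6  S3 
(> = start, * = accepting)

start=S0; accept=S3; S0-a->S1; S0-b->S2; S1-a->S3; S1-b->S4; S2-a->S4; S2-b->S5; S3-a->S6; S3-b->S7; S4-a->S7; S4-b->S8; S5-a->S8; S5-b->S0; S6-a->S6; S6-b->S6; S7-a->S6; S7-b->S9; S8-a->S9; S8-b->S1; S9-a->S6; S9-b->S3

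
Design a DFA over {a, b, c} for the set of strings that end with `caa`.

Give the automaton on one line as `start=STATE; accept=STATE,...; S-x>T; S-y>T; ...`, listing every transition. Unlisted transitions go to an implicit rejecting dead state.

Let each state record the length of the longest suffix of the input read so far that is also a prefix of `caa`. S1 means the last symbol is `c`; S2 means the last 2 symbols are `ca`; S3 means the last 3 symbols are `caa`. Accept only at S3, where the string currently ends in `caa`.
        a   b   c  
>  S0   S0  S0  S1 
   S1   S2  S0  S1 
   S2   S3  S0  S1 
 * S3   S0  S0  S1 
(> = start, * = accepting)

start=S0; accept=S3; S0-a>S0; S0-b>S0; S0-c>S1; S1-a>S2; S1-b>S0; S1-c>S1; S2-a>S3; S2-b>S0; S2-c>S1; S3-a>S0; S3-b>S0; S3-c>S1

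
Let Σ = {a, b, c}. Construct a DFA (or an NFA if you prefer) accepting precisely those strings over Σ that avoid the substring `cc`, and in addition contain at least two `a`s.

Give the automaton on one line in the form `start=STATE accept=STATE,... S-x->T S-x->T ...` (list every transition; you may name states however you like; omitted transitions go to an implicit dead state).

start=S0 accept=S3,S6,S7,S9 S0-a->S1 S0-b->S0 S0-c->S2 S1-a->S3 S1-b->S1 S1-c->S4 S2-a->S1 S2-b->S0 S2-c->S5 S3-a->S6 S3-b->S3 S3-c->S7 S4-a->S3 S4-b->S1 S4-c->S8 S5-a->S8 S5-b->S5 S5-c->S5 S6-a->S6 S6-b->S6 S6-c->S9 S7-a->S6 S7-b->S3 S7-c->S10 S8-a->S10 S8-b->S8 S8-c->S8 S9-a->S6 S9-b->S6 S9-c->S11 S10-a->S11 S10-b->S10 S10-c->S10 S11-a->S11 S11-b->S11 S11-c->S11

Build one automaton per condition and run them in lockstep. One (3 states) tracks partial matches of the forbidden pattern `cc`; the other (4 states) tracks the count of `a`s, saturating at 3. Each combined state is a pair, one component from each; accept when both components accept.
12 states suffice.
          a    b    c  
>  S0     S1   S0   S2 
   S1     S3   S1   S4 
   S2     S1   S0   S5 
 * S3     S6   S3   S7 
   S4     S3   S1   S8 
   S5     S8   S5   S5 
 * S6     S6   S6   S9 
 * S7     S6   S3  S10 
   S8    S10   S8   S8 
 * S9     S6   S6  S11 
   S10   S11  S10  S10 
   S11   S11  S11  S11 
(> = start, * = accepting)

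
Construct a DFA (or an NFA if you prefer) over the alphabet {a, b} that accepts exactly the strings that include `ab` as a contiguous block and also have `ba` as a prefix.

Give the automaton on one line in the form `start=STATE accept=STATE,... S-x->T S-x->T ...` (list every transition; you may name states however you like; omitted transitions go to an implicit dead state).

start=s0 accept=s4 s0-a->s1 s0-b->s2 s1-a->s1 s1-b->s1 s2-a->s3 s2-b->s1 s3-a->s3 s3-b->s4 s4-a->s4 s4-b->s4

Run two small machines in parallel and take their product. One (3 states) tracks whether and how much of `ab` has been seen; the other (4 states) tracks whether the input so far still matches the prefix `ba`. Each combined state is a pair, one component from each; accept when both components accept. Minimizing collapses redundant product states.
With 5 states:
        a   b  
>  s0   s1  s2 
   s1   s1  s1 
   s2   s3  s1 
   s3   s3  s4 
 * s4   s4  s4 
(> = start, * = accepting)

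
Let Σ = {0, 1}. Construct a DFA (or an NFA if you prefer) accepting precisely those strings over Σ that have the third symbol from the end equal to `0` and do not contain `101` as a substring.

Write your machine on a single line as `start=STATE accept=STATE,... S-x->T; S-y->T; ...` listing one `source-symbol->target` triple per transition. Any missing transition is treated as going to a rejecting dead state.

Run two small machines in parallel and take their product. The first has 15 states tracking the last 3 symbols read; the second has 4 states tracking partial matches of the forbidden pattern `101`. A product state is a pair (one from each), accepting exactly when both do. After merging equivalent states the machine shrinks.
          0    1  
>  s0     s1   s2 
   s1     s3   s4 
   s2     s5   s2 
   s3     s6   s7 
   s4     s8   s9 
   s5     s3  s10 
 * s6     s6   s7 
 * s7     s8   s9 
 * s8     s3  s10 
 * s9     s5   s2 
   s10   s10  s10 
(> = start, * = accepting)

start=s0; accept=s6,s7,s8,s9; s0-0->s1; s0-1->s2; s1-0->s3; s1-1->s4; s2-0->s5; s2-1->s2; s3-0->s6; s3-1->s7; s4-0->s8; s4-1->s9; s5-0->s3; s5-1->s10; s6-0->s6; s6-1->s7; s7-0->s8; s7-1->s9; s8-0->s3; s8-1->s10; s9-0->s5; s9-1->s2; s10-0->s10; s10-1->s10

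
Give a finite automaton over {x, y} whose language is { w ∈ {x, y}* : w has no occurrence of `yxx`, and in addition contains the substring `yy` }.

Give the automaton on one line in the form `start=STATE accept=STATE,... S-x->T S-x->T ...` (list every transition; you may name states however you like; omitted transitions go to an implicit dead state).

Run two small machines in parallel and take their product. One (4 states) tracks partial matches of the forbidden pattern `yxx`; the other (3 states) tracks whether and how much of `yy` has been seen. Each combined state is a pair, one component from each; accept when both components accept.
8 states suffice.
        x   y  
>  q0   q0  q1 
   q1   q2  q3 
   q2   q4  q1 
 * q3   q5  q3 
   q4   q4  q6 
 * q5   q7  q3 
   q6   q4  q7 
   q7   q7  q7 
(> = start, * = accepting)

start=q0 accept=q3,q5 q0-x->q0 q0-y->q1 q1-x->q2 q1-y->q3 q2-x->q4 q2-y->q1 q3-x->q5 q3-y->q3 q4-x->q4 q4-y->q6 q5-x->q7 q5-y->q3 q6-x->q4 q6-y->q7 q7-x->q7 q7-y->q7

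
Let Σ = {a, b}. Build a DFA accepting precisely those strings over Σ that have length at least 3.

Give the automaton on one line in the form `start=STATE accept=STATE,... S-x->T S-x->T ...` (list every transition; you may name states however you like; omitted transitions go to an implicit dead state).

start=q0 accept=q3,q4 q0-a->q1 q0-b->q1 q1-a->q2 q1-b->q2 q2-a->q3 q2-b->q3 q3-a->q4 q3-b->q4 q4-a->q4 q4-b->q4

We only need to distinguish lengths 0, 1, …, 3, and '>3'. Chain q0 → q1 → q2 → q3 → q4 on every symbol, with q4 looping. Accepting states: {q3, q4}.
        a   b  
>  q0   q1  q1 
   q1   q2  q2 
   q2   q3  q3 
 * q3   q4  q4 
 * q4   q4  q4 
(> = start, * = accepting)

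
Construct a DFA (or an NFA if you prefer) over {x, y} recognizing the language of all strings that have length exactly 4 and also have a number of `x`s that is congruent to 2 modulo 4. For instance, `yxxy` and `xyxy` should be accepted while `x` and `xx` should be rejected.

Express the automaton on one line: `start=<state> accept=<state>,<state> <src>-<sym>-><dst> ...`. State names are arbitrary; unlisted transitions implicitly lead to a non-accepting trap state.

Build one automaton per condition and run them in lockstep. The first has 6 states tracking the input length, saturating at 5; the second has 4 states tracking the count of `x`s modulo 4. A product state is a pair (one from each), accepting exactly when both do. Equivalent product states are then merged.
With 10 states:
       x  y 
>  A   B  C 
   B   D  E 
   C   E  F 
   D   G  H 
   E   H  I 
   F   I  G 
   G   G  G 
   H   G  J 
   I   J  G 
 * J   G  G 
(> = start, * = accepting)

start=A accept=J A-x->B A-y->C B-x->D B-y->E C-x->E C-y->F D-x->G D-y->H E-x->H E-y->I F-x->I F-y->G G-x->G G-y->G H-x->G H-y->J I-x->J I-y->G J-x->G J-y->G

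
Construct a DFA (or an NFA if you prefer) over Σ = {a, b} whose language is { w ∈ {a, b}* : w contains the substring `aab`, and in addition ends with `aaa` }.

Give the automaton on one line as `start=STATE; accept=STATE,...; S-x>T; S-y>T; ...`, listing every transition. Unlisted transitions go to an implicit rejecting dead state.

Run two small machines in parallel and take their product. One (4 states) tracks whether and how much of `aab` has been seen; the other (4 states) tracks how much of the suffix `aaa` has currently been matched. Each combined state is a pair, one component from each; accept when both components accept.
An 8-state machine:
        a   b  
>  S0   S1  S0 
   S1   S2  S0 
   S2   S3  S4 
   S3   S3  S4 
   S4   S5  S4 
   S5   S6  S4 
   S6   S7  S4 
 * S7   S7  S4 
(> = start, * = accepting)

start=S0; accept=S7; S0-a>S1; S0-b>S0; S1-a>S2; S1-b>S0; S2-a>S3; S2-b>S4; S3-a>S3; S3-b>S4; S4-a>S5; S4-b>S4; S5-a>S6; S5-b>S4; S6-a>S7; S6-b>S4; S7-a>S7; S7-b>S4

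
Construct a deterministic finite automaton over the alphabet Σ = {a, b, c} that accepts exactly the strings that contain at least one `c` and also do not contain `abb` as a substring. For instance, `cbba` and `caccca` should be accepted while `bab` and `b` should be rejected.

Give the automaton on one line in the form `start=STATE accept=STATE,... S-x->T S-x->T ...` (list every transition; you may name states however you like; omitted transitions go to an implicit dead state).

Build one automaton per condition and run them in lockstep. The first has 3 states tracking the count of `c`s, saturating at 2; the second has 4 states tracking partial matches of the forbidden pattern `abb`. A product state is a pair (one from each), accepting exactly when both do.
12 states suffice.
          a    b    c  
>  q0     q1   q0   q2 
   q1     q1   q3   q2 
 * q2     q4   q2   q5 
   q3     q1   q6   q2 
 * q4     q4   q7   q5 
 * q5     q8   q5   q5 
   q6     q6   q6   q9 
 * q7     q4   q9   q5 
 * q8     q8  q10   q5 
   q9     q9   q9  q11 
 * q10    q8  q11   q5 
   q11   q11  q11  q11 
(> = start, * = accepting)

start=q0 accept=q2,q4,q5,q7,q8,q10 q0-a->q1 q0-b->q0 q0-c->q2 q1-a->q1 q1-b->q3 q1-c->q2 q2-a->q4 q2-b->q2 q2-c->q5 q3-a->q1 q3-b->q6 q3-c->q2 q4-a->q4 q4-b->q7 q4-c->q5 q5-a->q8 q5-b->q5 q5-c->q5 q6-a->q6 q6-b->q6 q6-c->q9 q7-a->q4 q7-b->q9 q7-c->q5 q8-a->q8 q8-b->q10 q8-c->q5 q9-a->q9 q9-b->q9 q9-c->q11 q10-a->q8 q10-b->q11 q10-c->q5 q11-a->q11 q11-b->q11 q11-c->q11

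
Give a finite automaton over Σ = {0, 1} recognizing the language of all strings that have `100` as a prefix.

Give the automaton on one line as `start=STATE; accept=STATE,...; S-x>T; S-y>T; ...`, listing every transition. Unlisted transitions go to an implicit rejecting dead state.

start=q0; accept=q3; q0-0>q4; q0-1>q1; q1-0>q2; q1-1>q4; q2-0>q3; q2-1>q4; q3-0>q3; q3-1>q3; q4-0>q4; q4-1>q4

Walk along `100` while the input agrees: from q0 take `1` to q1, and so on. Any deviation drops to the rejecting sink q4. Once q3 is reached the prefix is confirmed and every continuation is accepted.
A 5-state machine:
        0   1  
>  q0   q4  q1 
   q1   q2  q4 
   q2   q3  q4 
 * q3   q3  q3 
   q4   q4  q4 
(> = start, * = accepting)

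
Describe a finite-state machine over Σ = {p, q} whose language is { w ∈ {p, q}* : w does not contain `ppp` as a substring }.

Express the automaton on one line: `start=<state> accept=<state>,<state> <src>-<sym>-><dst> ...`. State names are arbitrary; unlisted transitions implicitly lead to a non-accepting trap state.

start=S0 accept=S0,S1,S2 S0-p->S1 S0-q->S0 S1-p->S2 S1-q->S0 S2-p->S3 S2-q->S0 S3-p->S3 S3-q->S3

This is the complement of 'contains `ppp`'. Use the same substring-matching states — S0 through S3 holding how much of `ppp` has just been matched — but flip the accepting set: everything except the trap S3 accepts.
4 states suffice.
        p   q  
>* S0   S1  S0 
 * S1   S2  S0 
 * S2   S3  S0 
   S3   S3  S3 
(> = start, * = accepting)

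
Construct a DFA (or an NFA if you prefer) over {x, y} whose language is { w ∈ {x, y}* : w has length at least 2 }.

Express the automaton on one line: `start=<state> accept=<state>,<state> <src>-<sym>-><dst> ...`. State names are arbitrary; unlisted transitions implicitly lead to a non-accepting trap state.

start=A accept=C,D A-x->B A-y->B B-x->C B-y->C C-x->D C-y->D D-x->D D-y->D

We only need to distinguish lengths 0, 1, …, 2, and '>2'. Chain A → B → C → D on every symbol, with D looping. Accepting states: {C, D}.
       x  y 
>  A   B  B 
   B   C  C 
 * C   D  D 
 * D   D  D 
(> = start, * = accepting)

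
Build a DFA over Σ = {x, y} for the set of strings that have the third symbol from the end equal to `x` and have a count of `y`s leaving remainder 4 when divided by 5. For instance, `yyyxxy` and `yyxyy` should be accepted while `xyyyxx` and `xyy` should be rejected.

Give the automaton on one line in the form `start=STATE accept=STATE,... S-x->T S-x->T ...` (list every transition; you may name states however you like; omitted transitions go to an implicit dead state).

Build one automaton per condition and run them in lockstep. The first has 15 states tracking the last 3 symbols read; the second has 5 states tracking the count of `y`s modulo 5. A product state is a pair (one from each), accepting exactly when both do. After merging equivalent states the machine shrinks.
          x    y  
>  s0     s0   s1 
   s1     s1   s2 
   s2     s3   s4 
   s3     s3   s5 
   s4     s6   s7 
   s5     s6   s8 
   s6     s9  s10 
   s7    s11   s0 
 * s8    s11   s0 
   s9     s9  s12 
   s10   s13   s0 
   s11   s14   s0 
 * s12   s13   s0 
 * s13   s14   s0 
   s14   s15   s0 
 * s15   s15   s0 
(> = start, * = accepting)

start=s0 accept=s8,s12,s13,s15 s0-x->s0 s0-y->s1 s1-x->s1 s1-y->s2 s2-x->s3 s2-y->s4 s3-x->s3 s3-y->s5 s4-x->s6 s4-y->s7 s5-x->s6 s5-y->s8 s6-x->s9 s6-y->s10 s7-x->s11 s7-y->s0 s8-x->s11 s8-y->s0 s9-x->s9 s9-y->s12 s10-x->s13 s10-y->s0 s11-x->s14 s11-y->s0 s12-x->s13 s12-y->s0 s13-x->s14 s13-y->s0 s14-x->s15 s14-y->s0 s15-x->s15 s15-y->s0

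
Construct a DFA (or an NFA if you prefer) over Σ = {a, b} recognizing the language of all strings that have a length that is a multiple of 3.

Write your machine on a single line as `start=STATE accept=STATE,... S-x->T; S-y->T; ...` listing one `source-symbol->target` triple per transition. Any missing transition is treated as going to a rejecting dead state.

start=S0; accept=S0; S0-a->S1; S0-b->S1; S1-a->S2; S1-b->S2; S2-a->S0; S2-b->S0

Count input length modulo 3: every symbol advances one step around the cycle S0 → S1 → S2 → S0. Accept at S0.
A 3-state machine:
        a   b  
>* S0   S1  S1 
   S1   S2  S2 
   S2   S0  S0 
(> = start, * = accepting)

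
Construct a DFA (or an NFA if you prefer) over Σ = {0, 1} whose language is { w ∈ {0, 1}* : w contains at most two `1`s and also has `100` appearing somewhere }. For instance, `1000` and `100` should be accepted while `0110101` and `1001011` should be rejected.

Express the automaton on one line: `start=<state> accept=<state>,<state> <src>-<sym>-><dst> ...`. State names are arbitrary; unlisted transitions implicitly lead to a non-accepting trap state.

Run two small machines in parallel and take their product. One (4 states) tracks the count of `1`s, saturating at 3; the other (4 states) tracks whether and how much of `100` has been seen. Each combined state is a pair, one component from each; accept when both components accept. Equivalent product states are then merged.
8 states suffice.
        0   1  
>  q0   q0  q1 
   q1   q2  q3 
   q2   q4  q3 
   q3   q5  q6 
 * q4   q4  q7 
   q5   q7  q6 
   q6   q6  q6 
 * q7   q7  q6 
(> = start, * = accepting)

start=q0 accept=q4,q7 q0-0->q0 q0-1->q1 q1-0->q2 q1-1->q3 q2-0->q4 q2-1->q3 q3-0->q5 q3-1->q6 q4-0->q4 q4-1->q7 q5-0->q7 q5-1->q6 q6-0->q6 q6-1->q6 q7-0->q7 q7-1->q6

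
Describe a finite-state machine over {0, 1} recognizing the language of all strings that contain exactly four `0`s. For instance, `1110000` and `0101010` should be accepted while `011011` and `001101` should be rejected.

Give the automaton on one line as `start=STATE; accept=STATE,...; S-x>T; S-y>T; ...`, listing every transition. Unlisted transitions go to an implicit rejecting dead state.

Count `0`s, saturating at 5: states S0 through S4 mean 0 through 4 `0`s seen; S5 means more than 4. Each `0` increments (capped at S5); other symbols loop. Accept from {S4}.
6 states suffice.
        0   1  
>  S0   S1  S0 
   S1   S2  S1 
   S2   S3  S2 
   S3   S4  S3 
 * S4   S5  S4 
   S5   S5  S5 
(> = start, * = accepting)

start=S0; accept=S4; S0-0>S1; S0-1>S0; S1-0>S2; S1-1>S1; S2-0>S3; S2-1>S2; S3-0>S4; S3-1>S3; S4-0>S5; S4-1>S4; S5-0>S5; S5-1>S5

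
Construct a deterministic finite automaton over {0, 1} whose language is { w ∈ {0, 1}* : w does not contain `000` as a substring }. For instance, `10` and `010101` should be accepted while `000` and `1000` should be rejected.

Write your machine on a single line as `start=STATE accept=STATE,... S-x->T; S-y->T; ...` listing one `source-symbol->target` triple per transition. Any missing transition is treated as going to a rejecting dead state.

start=q0; accept=q0,q1,q2; q0-0->q1; q0-1->q0; q1-0->q2; q1-1->q0; q2-0->q3; q2-1->q0; q3-0->q3; q3-1->q3

This is the complement of 'contains `000`'. Use the same substring-matching states — q0 through q3 holding how much of `000` has just been matched — but flip the accepting set: everything except the trap q3 accepts.
4 states suffice.
        0   1  
>* q0   q1  q0 
 * q1   q2  q0 
 * q2   q3  q0 
   q3   q3  q3 
(> = start, * = accepting)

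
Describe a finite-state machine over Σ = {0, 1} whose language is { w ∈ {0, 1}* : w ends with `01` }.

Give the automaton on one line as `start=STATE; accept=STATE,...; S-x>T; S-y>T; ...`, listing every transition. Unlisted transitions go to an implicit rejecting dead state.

Remember how much of `01` the current input suffix matches. State q0 means no match yet; q1 means the last symbol is `0`; q2 means the last 2 symbols are `01`. Only q2 accepts. On a mismatch, fall back to the longest proper suffix that is still a prefix of `01`.
3 states suffice.
        0   1  
>  q0   q1  q0 
   q1   q1  q2 
 * q2   q1  q0 
(> = start, * = accepting)

start=q0; accept=q2; q0-0>q1; q0-1>q0; q1-0>q1; q1-1>q2; q2-0>q1; q2-1>q0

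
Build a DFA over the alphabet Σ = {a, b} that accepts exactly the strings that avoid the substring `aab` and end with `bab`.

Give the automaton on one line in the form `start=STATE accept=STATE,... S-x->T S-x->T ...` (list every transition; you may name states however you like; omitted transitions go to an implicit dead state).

start=q0 accept=q5 q0-a->q1 q0-b->q2 q1-a->q3 q1-b->q2 q2-a->q4 q2-b->q2 q3-a->q3 q3-b->q3 q4-a->q3 q4-b->q5 q5-a->q4 q5-b->q2

Handle the two conditions separately and then intersect. The first has 4 states tracking partial matches of the forbidden pattern `aab`; the second has 4 states tracking how much of the suffix `bab` has currently been matched. A product state is a pair (one from each), accepting exactly when both do. Equivalent product states are then merged.
        a   b  
>  q0   q1  q2 
   q1   q3  q2 
   q2   q4  q2 
   q3   q3  q3 
   q4   q3  q5 
 * q5   q4  q2 
(> = start, * = accepting)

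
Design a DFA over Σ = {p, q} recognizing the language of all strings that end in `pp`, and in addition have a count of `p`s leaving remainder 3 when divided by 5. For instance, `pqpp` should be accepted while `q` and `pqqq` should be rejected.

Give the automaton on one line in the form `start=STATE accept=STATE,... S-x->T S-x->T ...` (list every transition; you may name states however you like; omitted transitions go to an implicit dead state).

Build one automaton per condition and run them in lockstep. One (3 states) tracks how much of the suffix `pp` has currently been matched; the other (5 states) tracks the count of `p`s modulo 5. Each combined state is a pair, one component from each; accept when both components accept. Minimizing collapses redundant product states.
With 7 states:
       p  q 
>  A   B  A 
   B   C  B 
   C   D  E 
 * D   F  G 
   E   G  E 
   F   A  F 
   G   F  G 
(> = start, * = accepting)

start=A accept=D A-p->B A-q->A B-p->C B-q->B C-p->D C-q->E D-p->F D-q->G E-p->G E-q->E F-p->A F-q->F G-p->F G-q->G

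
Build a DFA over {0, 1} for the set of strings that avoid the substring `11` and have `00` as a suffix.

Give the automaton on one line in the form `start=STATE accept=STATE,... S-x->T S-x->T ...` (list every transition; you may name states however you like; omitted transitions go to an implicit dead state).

Handle the two conditions separately and then intersect. The first has 3 states tracking partial matches of the forbidden pattern `11`; the second has 3 states tracking how much of the suffix `00` has currently been matched. A product state is a pair (one from each), accepting exactly when both do. Equivalent product states are then merged.
A 5-state machine:
        0   1  
>  q0   q1  q2 
   q1   q3  q2 
   q2   q1  q4 
 * q3   q3  q2 
   q4   q4  q4 
(> = start, * = accepting)

start=q0 accept=q3 q0-0->q1 q0-1->q2 q1-0->q3 q1-1->q2 q2-0->q1 q2-1->q4 q3-0->q3 q3-1->q2 q4-0->q4 q4-1->q4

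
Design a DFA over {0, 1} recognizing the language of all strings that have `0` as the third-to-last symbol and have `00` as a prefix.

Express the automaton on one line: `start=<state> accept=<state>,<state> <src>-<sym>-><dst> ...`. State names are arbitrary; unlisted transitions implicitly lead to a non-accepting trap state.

start=S0 accept=S4,S5,S6,S7 S0-0->S1 S0-1->S2 S1-0->S3 S1-1->S2 S2-0->S2 S2-1->S2 S3-0->S4 S3-1->S5 S4-0->S4 S4-1->S5 S5-0->S6 S5-1->S7 S6-0->S3 S6-1->S8 S7-0->S9 S7-1->S10 S8-0->S6 S8-1->S7 S9-0->S3 S9-1->S8 S10-0->S9 S10-1->S10

Build one automaton per condition and run them in lockstep. The first has 15 states tracking the last 3 symbols read; the second has 4 states tracking whether the input so far still matches the prefix `00`. A product state is a pair (one from each), accepting exactly when both do. Minimizing collapses redundant product states.
          0    1  
>  S0     S1   S2 
   S1     S3   S2 
   S2     S2   S2 
   S3     S4   S5 
 * S4     S4   S5 
 * S5     S6   S7 
 * S6     S3   S8 
 * S7     S9  S10 
   S8     S6   S7 
   S9     S3   S8 
   S10    S9  S10 
(> = start, * = accepting)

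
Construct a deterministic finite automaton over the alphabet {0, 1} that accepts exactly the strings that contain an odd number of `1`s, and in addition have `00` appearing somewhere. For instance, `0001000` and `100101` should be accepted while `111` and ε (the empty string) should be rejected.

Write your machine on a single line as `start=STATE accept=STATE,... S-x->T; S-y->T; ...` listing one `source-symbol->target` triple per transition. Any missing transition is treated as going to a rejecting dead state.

Build one automaton per condition and run them in lockstep. One (2 states) tracks the count of `1`s modulo 2; the other (3 states) tracks whether and how much of `00` has been seen. Each combined state is a pair, one component from each; accept when both components accept.
With 6 states:
        0   1  
>  s0   s1  s2 
   s1   s3  s2 
   s2   s4  s0 
   s3   s3  s5 
   s4   s5  s0 
 * s5   s5  s3 
(> = start, * = accepting)

start=s0; accept=s5; s0-0->s1; s0-1->s2; s1-0->s3; s1-1->s2; s2-0->s4; s2-1->s0; s3-0->s3; s3-1->s5; s4-0->s5; s4-1->s0; s5-0->s5; s5-1->s3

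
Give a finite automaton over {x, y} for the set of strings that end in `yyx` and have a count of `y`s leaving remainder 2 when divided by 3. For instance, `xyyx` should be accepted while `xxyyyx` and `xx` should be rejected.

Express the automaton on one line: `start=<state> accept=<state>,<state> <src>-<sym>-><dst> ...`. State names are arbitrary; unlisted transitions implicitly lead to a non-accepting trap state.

Handle the two conditions separately and then intersect. The first has 4 states tracking how much of the suffix `yyx` has currently been matched; the second has 3 states tracking the count of `y`s modulo 3. A product state is a pair (one from each), accepting exactly when both do.
12 states suffice.
       x  y 
>  A   A  B 
   B   C  D 
   C   C  E 
   D   F  G 
   E   H  G 
 * F   H  I 
   G   J  K 
   H   H  I 
   I   A  K 
   J   A  B 
   K   L  D 
   L   C  E 
(> = start, * = accepting)

start=A accept=F A-x->A A-y->B B-x->C B-y->D C-x->C C-y->E D-x->F D-y->G E-x->H E-y->G F-x->H F-y->I G-x->J G-y->K H-x->H H-y->I I-x->A I-y->K J-x->A J-y->B K-x->L K-y->D L-x->C L-y->E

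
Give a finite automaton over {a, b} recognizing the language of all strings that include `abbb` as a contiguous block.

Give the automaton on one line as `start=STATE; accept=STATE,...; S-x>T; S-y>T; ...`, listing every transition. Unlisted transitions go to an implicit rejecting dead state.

States S0..S3 record the length of the longest prefix of `abbb` that matches the current input suffix. Reaching S4 means `abbb` has been seen, and we stay there forever. Accept from S4.
A 5-state machine:
        a   b  
>  S0   S1  S0 
   S1   S1  S2 
   S2   S1  S3 
   S3   S1  S4 
 * S4   S4  S4 
(> = start, * = accepting)

start=S0; accept=S4; S0-a>S1; S0-b>S0; S1-a>S1; S1-b>S2; S2-a>S1; S2-b>S3; S3-a>S1; S3-b>S4; S4-a>S4; S4-b>S4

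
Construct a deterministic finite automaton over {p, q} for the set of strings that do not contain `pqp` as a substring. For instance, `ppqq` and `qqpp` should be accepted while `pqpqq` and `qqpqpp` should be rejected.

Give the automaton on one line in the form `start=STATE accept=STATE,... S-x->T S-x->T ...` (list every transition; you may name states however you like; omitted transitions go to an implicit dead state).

This is the complement of 'contains `pqp`'. Use the same substring-matching states — S0 through S3 holding how much of `pqp` has just been matched — but flip the accepting set: everything except the trap S3 accepts.
With 4 states:
        p   q  
>* S0   S1  S0 
 * S1   S1  S2 
 * S2   S3  S0 
   S3   S3  S3 
(> = start, * = accepting)

start=S0 accept=S0,S1,S2 S0-p->S1 S0-q->S0 S1-p->S1 S1-q->S2 S2-p->S3 S2-q->S0 S3-p->S3 S3-q->S3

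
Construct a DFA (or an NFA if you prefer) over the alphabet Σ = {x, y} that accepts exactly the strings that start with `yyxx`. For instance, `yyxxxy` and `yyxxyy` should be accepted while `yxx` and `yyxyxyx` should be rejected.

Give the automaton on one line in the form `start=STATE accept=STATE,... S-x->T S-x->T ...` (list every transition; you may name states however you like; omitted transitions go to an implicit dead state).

start=s0 accept=s4 s0-x->s5 s0-y->s1 s1-x->s5 s1-y->s2 s2-x->s3 s2-y->s5 s3-x->s4 s3-y->s5 s4-x->s4 s4-y->s4 s5-x->s5 s5-y->s5

Check the first 4 symbols one by one: s0 through s3 record how many have matched `yyxx` so far; any wrong symbol goes to the dead state s5. After all 4 match we enter the accepting sink s4.
        x   y  
>  s0   s5  s1 
   s1   s5  s2 
   s2   s3  s5 
   s3   s4  s5 
 * s4   s4  s4 
   s5   s5  s5 
(> = start, * = accepting)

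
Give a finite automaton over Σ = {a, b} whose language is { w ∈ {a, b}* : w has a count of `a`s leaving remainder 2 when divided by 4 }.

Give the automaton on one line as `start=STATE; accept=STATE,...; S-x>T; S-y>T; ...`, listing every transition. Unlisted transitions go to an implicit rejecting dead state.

The only thing that matters is how many `a`s have appeared, reduced mod 4. Use one state per residue: s0 for 0, …, s3 for 3. Reading `a` moves to the next residue; anything else stays put. s2 is accepting.
With 4 states:
        a   b  
>  s0   s1  s0 
   s1   s2  s1 
 * s2   s3  s2 
   s3   s0  s3 
(> = start, * = accepting)

start=s0; accept=s2; s0-a>s1; s0-b>s0; s1-a>s2; s1-b>s1; s2-a>s3; s2-b>s2; s3-a>s0; s3-b>s3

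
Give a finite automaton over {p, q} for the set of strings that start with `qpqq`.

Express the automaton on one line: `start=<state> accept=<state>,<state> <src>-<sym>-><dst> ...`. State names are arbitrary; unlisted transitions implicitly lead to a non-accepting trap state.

start=A accept=E A-p->F A-q->B B-p->C B-q->F C-p->F C-q->D D-p->F D-q->E E-p->E E-q->E F-p->F F-q->F

Walk along `qpqq` while the input agrees: from A take `q` to B, and so on. Any deviation drops to the rejecting sink F. Once E is reached the prefix is confirmed and every continuation is accepted.
6 states suffice.
       p  q 
>  A   F  B 
   B   C  F 
   C   F  D 
   D   F  E 
 * E   E  E 
   F   F  F 
(> = start, * = accepting)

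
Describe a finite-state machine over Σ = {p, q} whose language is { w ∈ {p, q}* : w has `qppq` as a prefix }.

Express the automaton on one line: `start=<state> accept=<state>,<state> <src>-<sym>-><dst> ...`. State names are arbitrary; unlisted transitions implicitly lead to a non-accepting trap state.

Check the first 4 symbols one by one: S0 through S3 record how many have matched `qppq` so far; any wrong symbol goes to the dead state S5. After all 4 match we enter the accepting sink S4.
6 states suffice.
        p   q  
>  S0   S5  S1 
   S1   S2  S5 
   S2   S3  S5 
   S3   S5  S4 
 * S4   S4  S4 
   S5   S5  S5 
(> = start, * = accepting)

start=S0 accept=S4 S0-p->S5 S0-q->S1 S1-p->S2 S1-q->S5 S2-p->S3 S2-q->S5 S3-p->S5 S3-q->S4 S4-p->S4 S4-q->S4 S5-p->S5 S5-q->S5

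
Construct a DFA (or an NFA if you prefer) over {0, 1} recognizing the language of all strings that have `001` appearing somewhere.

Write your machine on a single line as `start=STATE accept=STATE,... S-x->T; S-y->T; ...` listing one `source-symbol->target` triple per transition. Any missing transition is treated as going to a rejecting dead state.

Track how much of `001` has been matched so far: state S0 is no progress, S3 is the absorbing accept state reached once `001` has occurred. Intermediate states record partial matches; on a mismatch, fall back to the longest reusable overlap.
        0   1  
>  S0   S1  S0 
   S1   S2  S0 
   S2   S2  S3 
 * S3   S3  S3 
(> = start, * = accepting)

start=S0; accept=S3; S0-0->S1; S0-1->S0; S1-0->S2; S1-1->S0; S2-0->S2; S2-1->S3; S3-0->S3; S3-1->S3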